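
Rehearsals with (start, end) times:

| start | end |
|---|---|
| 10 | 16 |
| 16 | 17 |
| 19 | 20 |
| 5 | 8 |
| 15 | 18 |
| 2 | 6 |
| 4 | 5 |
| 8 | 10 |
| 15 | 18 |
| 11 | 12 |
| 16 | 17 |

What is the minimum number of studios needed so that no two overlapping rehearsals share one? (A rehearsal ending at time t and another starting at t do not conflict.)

4

starts: [2, 4, 5, 8, 10, 11, 15, 15, 16, 16, 19]
ends:   [5, 6, 8, 10, 12, 16, 17, 17, 18, 18, 20]
s2→1 s4→2 e5→1 s5→2 e6→1 e8→0 s8→1 e10→0 s10→1 s11→2 e12→1 s15→2 s15→3 e16→2 s16→3 s16→4  — peak 4.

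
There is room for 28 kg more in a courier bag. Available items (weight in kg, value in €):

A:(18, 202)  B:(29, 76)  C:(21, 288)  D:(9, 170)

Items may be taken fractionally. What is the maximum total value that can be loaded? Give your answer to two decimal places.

430.57

Greedy by value/weight ratio, highest first.
Ratios (sorted): D 18.89, C 13.71, A 11.22, B 2.62
take D (9 @ 170); take 19/21 of C → 260.57. Capacity used 28/28.
Total value = 430.57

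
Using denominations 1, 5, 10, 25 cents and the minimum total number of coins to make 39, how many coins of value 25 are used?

Greedy: take as many of the largest coin as possible, then repeat with the remainder.
39 = 1×25 + 1×10 + 4×1
Count of 25: 1

1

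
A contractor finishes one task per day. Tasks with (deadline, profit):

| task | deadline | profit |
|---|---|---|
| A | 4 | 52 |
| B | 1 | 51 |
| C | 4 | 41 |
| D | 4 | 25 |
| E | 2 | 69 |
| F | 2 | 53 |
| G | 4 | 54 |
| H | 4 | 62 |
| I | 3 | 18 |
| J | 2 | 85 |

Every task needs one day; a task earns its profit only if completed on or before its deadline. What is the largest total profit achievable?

270

By profit: J(d2,85), E(d2,69), H(d4,62), G(d4,54), F(d2,53), A(d4,52), B(d1,51), C(d4,41), D(d4,25), I(d3,18)
J→slot 2; E→slot 1; H→slot 4; G→slot 3; F skipped; A skipped; B skipped; C skipped; D skipped; I skipped.
Profit = 69 + 85 + 54 + 62 = 270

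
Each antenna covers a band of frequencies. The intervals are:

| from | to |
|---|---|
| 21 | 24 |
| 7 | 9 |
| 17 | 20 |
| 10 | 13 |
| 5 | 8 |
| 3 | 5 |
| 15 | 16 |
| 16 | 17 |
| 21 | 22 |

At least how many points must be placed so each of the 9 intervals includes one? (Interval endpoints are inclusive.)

Sort by right endpoint; whenever an interval is uncovered, place a point at its right end.
By right end: [3,5]  [5,8]  [7,9]  [10,13]  [15,16]  [16,17]  [17,20]  [21,22]  [21,24]
[3,5] uncovered → point at 5; [7,9] uncovered → point at 9; [10,13] uncovered → point at 13; [15,16] uncovered → point at 16; [17,20] uncovered → point at 20; [21,22] uncovered → point at 22.
Points: 5, 9, 13, 16, 20, 22 (6 total).

6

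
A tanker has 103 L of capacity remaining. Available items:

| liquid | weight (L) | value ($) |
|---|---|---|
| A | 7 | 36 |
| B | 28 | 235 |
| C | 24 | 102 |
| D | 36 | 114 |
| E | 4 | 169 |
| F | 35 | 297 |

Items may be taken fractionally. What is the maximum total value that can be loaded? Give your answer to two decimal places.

Order: E (169/4=42.25) > F (297/35=8.49) > B (235/28=8.39) > A (36/7=5.14) > C (102/24=4.25) > D (114/36=3.17)
Fill: take E (4 @ 169) → take F (35 @ 297) → take B (28 @ 235) → take A (7 @ 36) → take C (24 @ 102) → take 5/36 of D → 15.83; 103/103 used.
Total value = 854.83

854.83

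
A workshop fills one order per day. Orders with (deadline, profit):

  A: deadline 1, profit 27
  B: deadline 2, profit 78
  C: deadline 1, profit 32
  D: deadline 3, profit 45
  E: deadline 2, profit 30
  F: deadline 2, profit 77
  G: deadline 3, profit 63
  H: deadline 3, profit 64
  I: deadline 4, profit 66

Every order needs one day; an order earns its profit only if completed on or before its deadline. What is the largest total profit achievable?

285

Take jobs in profit order; each goes to the latest open slot no later than its deadline.
Profit order: B=78 F=77 I=66 H=64 G=63 D=45 C=32 E=30 A=27
Assign: B→slot 2, F→slot 1, I→slot 4, H→slot 3, G skipped, D skipped, C skipped, E skipped, A skipped.
Slots: [1:F] [2:B] [3:H] [4:I]
Profit = 77 + 78 + 64 + 66 = 285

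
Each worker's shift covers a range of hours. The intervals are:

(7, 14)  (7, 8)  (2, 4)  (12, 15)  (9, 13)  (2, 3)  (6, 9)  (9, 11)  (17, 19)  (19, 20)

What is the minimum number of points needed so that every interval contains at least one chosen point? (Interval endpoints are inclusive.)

By right end: [2,3]  [2,4]  [7,8]  [6,9]  [9,11]  [9,13]  [7,14]  [12,15]  [17,19]  [19,20]
[2,3] uncovered → point at 3; [7,8] uncovered → point at 8; [9,11] uncovered → point at 11; [12,15] uncovered → point at 15; [17,19] uncovered → point at 19.
Points: 3, 8, 11, 15, 19 (5 total).

5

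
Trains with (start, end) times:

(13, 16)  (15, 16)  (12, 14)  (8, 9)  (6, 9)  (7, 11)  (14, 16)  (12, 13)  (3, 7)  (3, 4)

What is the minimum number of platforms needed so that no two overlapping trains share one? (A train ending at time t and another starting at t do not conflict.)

Count concurrent intervals with a sweep; the peak is the room count.
starts: [3, 3, 6, 7, 8, 12, 12, 13, 14, 15]
ends:   [4, 7, 9, 9, 11, 13, 14, 16, 16, 16]
s3→1 s3→2 e4→1 s6→2 e7→1 s7→2 s8→3  — peak 3.

3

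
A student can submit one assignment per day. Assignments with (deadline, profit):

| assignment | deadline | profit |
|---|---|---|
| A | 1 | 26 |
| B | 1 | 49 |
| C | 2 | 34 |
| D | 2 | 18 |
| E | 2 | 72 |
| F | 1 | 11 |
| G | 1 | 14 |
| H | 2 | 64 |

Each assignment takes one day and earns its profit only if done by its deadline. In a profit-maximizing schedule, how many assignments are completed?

Take jobs in profit order; each goes to the latest open slot no later than its deadline.
By profit: E(d2,72), H(d2,64), B(d1,49), C(d2,34), A(d1,26), D(d2,18), G(d1,14), F(d1,11)
E→slot 2; H→slot 1; B skipped; C skipped; A skipped; D skipped; G skipped; F skipped.
2 of 8 scheduled.

2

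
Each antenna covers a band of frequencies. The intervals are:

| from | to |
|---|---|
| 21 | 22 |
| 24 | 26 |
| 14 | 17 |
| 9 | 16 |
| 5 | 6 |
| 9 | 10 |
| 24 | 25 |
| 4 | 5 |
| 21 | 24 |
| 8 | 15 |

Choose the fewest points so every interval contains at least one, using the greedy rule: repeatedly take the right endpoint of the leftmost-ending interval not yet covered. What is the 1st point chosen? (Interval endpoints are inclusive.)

By right end: [4,5]  [5,6]  [9,10]  [8,15]  [9,16]  [14,17]  [21,22]  [21,24]  [24,25]  [24,26]
[4,5] uncovered → point at 5; [9,10] uncovered → point at 10; [14,17] uncovered → point at 17; [21,22] uncovered → point at 22; [24,25] uncovered → point at 25.
Points: 5, 10, 17, 22, 25 (5 total).

5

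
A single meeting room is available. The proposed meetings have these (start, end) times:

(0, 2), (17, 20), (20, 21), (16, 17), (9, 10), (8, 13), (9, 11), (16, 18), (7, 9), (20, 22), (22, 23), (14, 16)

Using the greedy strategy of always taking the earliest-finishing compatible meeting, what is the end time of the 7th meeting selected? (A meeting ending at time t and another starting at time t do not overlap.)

Sort by end time and greedily take each interval whose start is ≥ the last chosen end.
By end time: (0,2), (7,9), (9,10), (9,11), (8,13), (14,16), (16,17), (16,18), (17,20), (20,21), (20,22), (22,23).
Pick (0,2); next start ≥ 2 → (7,9); next start ≥ 9 → (9,10); next start ≥ 10 → (14,16); next start ≥ 16 → (16,17); next start ≥ 17 → (17,20); next start ≥ 20 → (20,21); next start ≥ 21 → (22,23).
Selected: (0,2) (7,9) (9,10) (14,16) (16,17) (17,20) (20,21) (22,23)

21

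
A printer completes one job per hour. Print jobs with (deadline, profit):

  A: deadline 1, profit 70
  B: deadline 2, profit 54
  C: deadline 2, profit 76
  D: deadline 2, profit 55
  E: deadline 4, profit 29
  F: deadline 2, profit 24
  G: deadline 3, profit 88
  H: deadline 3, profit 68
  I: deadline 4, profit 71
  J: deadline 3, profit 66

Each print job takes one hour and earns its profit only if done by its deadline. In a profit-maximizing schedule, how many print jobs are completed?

Take jobs in profit order; each goes to the latest open slot no later than its deadline.
By profit: G(d3,88), C(d2,76), I(d4,71), A(d1,70), H(d3,68), J(d3,66), D(d2,55), B(d2,54), E(d4,29), F(d2,24)
G→slot 3; C→slot 2; I→slot 4; A→slot 1; H skipped; J skipped; D skipped; B skipped; E skipped; F skipped.
4 of 10 scheduled.

4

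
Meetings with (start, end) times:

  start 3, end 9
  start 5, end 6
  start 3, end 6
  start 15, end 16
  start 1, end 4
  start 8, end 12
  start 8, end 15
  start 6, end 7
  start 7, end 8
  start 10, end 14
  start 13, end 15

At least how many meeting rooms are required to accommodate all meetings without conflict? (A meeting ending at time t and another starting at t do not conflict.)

Count concurrent intervals with a sweep; the peak is the room count.
Events (time:±→running): 1:+→1 3:+→2 3:+→3 … peak 3.

3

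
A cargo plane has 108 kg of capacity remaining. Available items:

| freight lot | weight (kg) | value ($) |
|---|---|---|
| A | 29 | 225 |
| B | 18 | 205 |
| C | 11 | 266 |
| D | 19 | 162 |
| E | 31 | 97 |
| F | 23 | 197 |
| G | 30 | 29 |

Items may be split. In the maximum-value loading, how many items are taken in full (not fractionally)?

Sort by value per unit weight and fill in that order.
Order: C (266/11=24.18) > B (205/18=11.39) > F (197/23=8.57) > D (162/19=8.53) > A (225/29=7.76) > E (97/31=3.13) > G (29/30=0.97)
Fill: take C (11 @ 266) → take B (18 @ 205) → take F (23 @ 197) → take D (19 @ 162) → take A (29 @ 225) → take 8/31 of E → 25.03; 108/108 used.
5 item(s) taken whole; one partial (take 8/31 of E).

5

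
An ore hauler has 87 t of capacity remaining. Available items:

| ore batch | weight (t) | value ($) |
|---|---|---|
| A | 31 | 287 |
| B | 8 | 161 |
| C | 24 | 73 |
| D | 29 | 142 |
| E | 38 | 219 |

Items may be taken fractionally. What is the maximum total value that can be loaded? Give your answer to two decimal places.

715.97

Order: B (161/8=20.12) > A (287/31=9.26) > E (219/38=5.76) > D (142/29=4.90) > C (73/24=3.04)
Fill: take B (8 @ 161) → take A (31 @ 287) → take E (38 @ 219) → take 10/29 of D → 48.97; 87/87 used.
Total value = 715.97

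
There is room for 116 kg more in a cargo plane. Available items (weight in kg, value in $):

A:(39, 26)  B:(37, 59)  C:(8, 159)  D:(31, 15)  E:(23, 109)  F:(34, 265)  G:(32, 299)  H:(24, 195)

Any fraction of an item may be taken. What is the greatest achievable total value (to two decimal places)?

Ratios (sorted): C 19.88, G 9.34, H 8.12, F 7.79, E 4.74, B 1.59, A 0.67, D 0.48
take C (8 @ 159); take G (32 @ 299); take H (24 @ 195); take F (34 @ 265); take 18/23 of E → 85.30. Capacity used 116/116.
Total value = 1003.30

1003.30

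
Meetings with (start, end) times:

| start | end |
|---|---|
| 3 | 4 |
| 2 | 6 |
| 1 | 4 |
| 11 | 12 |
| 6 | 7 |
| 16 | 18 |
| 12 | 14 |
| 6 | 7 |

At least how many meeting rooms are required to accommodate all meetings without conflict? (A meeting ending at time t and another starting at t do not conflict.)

3

Count concurrent intervals with a sweep; the peak is the room count.
starts: [1, 2, 3, 6, 6, 11, 12, 16]
ends:   [4, 4, 6, 7, 7, 12, 14, 18]
s1→1 s2→2 s3→3  — peak 3.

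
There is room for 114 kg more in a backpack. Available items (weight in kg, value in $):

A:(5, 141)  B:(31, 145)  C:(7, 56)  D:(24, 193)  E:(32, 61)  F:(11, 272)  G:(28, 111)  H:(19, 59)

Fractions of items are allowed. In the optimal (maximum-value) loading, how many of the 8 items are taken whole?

6

Ratios (sorted): A 28.20, F 24.73, D 8.04, C 8.00, B 4.68, G 3.96, H 3.11, E 1.91
take A (5 @ 141); take F (11 @ 272); take D (24 @ 193); take C (7 @ 56); take B (31 @ 145); take G (28 @ 111); take 8/19 of H → 24.84. Capacity used 114/114.
6 item(s) taken whole; one partial (take 8/19 of H).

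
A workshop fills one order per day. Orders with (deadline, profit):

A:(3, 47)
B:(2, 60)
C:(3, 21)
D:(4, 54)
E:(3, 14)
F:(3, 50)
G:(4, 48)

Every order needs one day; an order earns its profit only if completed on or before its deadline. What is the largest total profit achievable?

212

Sort by profit descending; place each in the latest free slot ≤ its deadline.
Profit order: B=60 D=54 F=50 G=48 A=47 C=21 E=14
Assign: B→slot 2, D→slot 4, F→slot 3, G→slot 1, A skipped, C skipped, E skipped.
Slots: [1:G] [2:B] [3:F] [4:D]
Profit = 48 + 60 + 50 + 54 = 212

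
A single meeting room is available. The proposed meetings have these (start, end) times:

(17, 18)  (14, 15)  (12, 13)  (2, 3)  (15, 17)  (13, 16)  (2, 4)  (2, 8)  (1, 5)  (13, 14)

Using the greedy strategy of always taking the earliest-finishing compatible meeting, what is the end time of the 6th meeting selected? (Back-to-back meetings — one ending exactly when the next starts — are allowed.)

18

Greedy by earliest finish: after sorting by end time, pick each interval compatible with the last pick.
By end time: (2,3), (2,4), (1,5), (2,8), (12,13), (13,14), (14,15), (13,16), (15,17), (17,18).
Pick (2,3); next start ≥ 3 → (12,13); next start ≥ 13 → (13,14); next start ≥ 14 → (14,15); next start ≥ 15 → (15,17); next start ≥ 17 → (17,18).
Selected: (2,3) (12,13) (13,14) (14,15) (15,17) (17,18)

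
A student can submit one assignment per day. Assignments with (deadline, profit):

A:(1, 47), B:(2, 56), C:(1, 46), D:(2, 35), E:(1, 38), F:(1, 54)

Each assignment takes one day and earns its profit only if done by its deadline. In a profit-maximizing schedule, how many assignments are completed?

Sort by profit descending; place each in the latest free slot ≤ its deadline.
By profit: B(d2,56), F(d1,54), A(d1,47), C(d1,46), E(d1,38), D(d2,35)
B→slot 2; F→slot 1; A skipped; C skipped; E skipped; D skipped.
2 of 6 scheduled.

2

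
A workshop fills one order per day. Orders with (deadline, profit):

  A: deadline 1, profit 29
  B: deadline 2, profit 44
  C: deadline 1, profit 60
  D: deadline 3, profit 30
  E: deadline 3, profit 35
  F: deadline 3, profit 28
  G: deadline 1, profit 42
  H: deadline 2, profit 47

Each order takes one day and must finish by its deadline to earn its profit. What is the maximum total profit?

142

Take jobs in profit order; each goes to the latest open slot no later than its deadline.
Profit order: C=60 H=47 B=44 G=42 E=35 D=30 A=29 F=28
Assign: C→slot 1, H→slot 2, B skipped, G skipped, E→slot 3, D skipped, A skipped, F skipped.
Slots: [1:C] [2:H] [3:E]
Profit = 60 + 47 + 35 = 142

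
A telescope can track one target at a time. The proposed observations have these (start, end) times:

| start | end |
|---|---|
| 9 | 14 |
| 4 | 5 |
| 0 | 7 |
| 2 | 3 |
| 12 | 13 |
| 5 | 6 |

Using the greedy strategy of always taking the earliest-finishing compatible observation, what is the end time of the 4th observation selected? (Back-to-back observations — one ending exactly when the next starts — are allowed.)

Order by finish time; keep every interval that doesn't clash with the previous kept one.
Sorted by end: (2,3)  (4,5)  (5,6)  (0,7)  (12,13)  (9,14)
take (2,3); take (4,5); take (5,6); take (12,13); skip (9,14).
Selected: (2,3) (4,5) (5,6) (12,13)

13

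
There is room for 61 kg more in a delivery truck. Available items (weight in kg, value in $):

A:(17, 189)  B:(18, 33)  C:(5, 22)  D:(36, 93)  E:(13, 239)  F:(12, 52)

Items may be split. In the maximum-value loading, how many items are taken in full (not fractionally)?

4

Order: E (239/13=18.38) > A (189/17=11.12) > C (22/5=4.40) > F (52/12=4.33) > D (93/36=2.58) > B (33/18=1.83)
Fill: take E (13 @ 239) → take A (17 @ 189) → take C (5 @ 22) → take F (12 @ 52) → take 14/36 of D → 36.17; 61/61 used.
4 item(s) taken whole; one partial (take 14/36 of D).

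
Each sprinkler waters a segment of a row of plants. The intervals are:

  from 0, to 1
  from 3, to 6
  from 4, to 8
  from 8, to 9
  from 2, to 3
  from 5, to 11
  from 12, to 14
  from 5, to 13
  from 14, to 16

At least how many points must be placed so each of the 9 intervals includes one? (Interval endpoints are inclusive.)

By right end: [0,1]  [2,3]  [3,6]  [4,8]  [8,9]  [5,11]  [5,13]  [12,14]  [14,16]
[0,1] uncovered → point at 1; [2,3] uncovered → point at 3; [4,8] uncovered → point at 8; [12,14] uncovered → point at 14.
Points: 1, 3, 8, 14 (4 total).

4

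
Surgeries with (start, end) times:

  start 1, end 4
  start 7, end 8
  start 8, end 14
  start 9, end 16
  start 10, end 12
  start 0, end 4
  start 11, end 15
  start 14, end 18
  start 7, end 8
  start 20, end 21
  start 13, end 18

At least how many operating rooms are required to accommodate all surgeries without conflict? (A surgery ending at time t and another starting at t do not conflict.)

4

Events (time:±→running): 0:+→1 1:+→2 4:-→1 4:-→0 7:+→1 7:+→2 8:-→1 8:-→0 8:+→1 9:+→2 10:+→3 11:+→4 … peak 4.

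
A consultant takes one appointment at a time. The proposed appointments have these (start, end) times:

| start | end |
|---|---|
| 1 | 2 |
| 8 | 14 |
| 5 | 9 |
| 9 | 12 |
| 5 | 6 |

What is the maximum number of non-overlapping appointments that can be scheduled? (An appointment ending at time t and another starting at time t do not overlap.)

3

By end time: (1,2), (5,6), (5,9), (9,12), (8,14).
Pick (1,2); next start ≥ 2 → (5,6); next start ≥ 6 → (9,12).
Selected 3 appointments.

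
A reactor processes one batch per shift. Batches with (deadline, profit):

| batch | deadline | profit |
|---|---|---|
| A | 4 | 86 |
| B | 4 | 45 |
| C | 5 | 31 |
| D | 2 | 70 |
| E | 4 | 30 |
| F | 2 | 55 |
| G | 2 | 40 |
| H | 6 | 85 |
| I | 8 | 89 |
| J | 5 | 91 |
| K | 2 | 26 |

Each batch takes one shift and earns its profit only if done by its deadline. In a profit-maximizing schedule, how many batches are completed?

7

Take jobs in profit order; each goes to the latest open slot no later than its deadline.
Profit order: J=91 I=89 A=86 H=85 D=70 F=55 B=45 G=40 C=31 E=30 K=26
Assign: J→slot 5, I→slot 8, A→slot 4, H→slot 6, D→slot 2, F→slot 1, B→slot 3, G skipped, C skipped, E skipped, K skipped.
Slots: [1:F] [2:D] [3:B] [4:A] [5:J] [6:H] [8:I]
7 of 11 scheduled.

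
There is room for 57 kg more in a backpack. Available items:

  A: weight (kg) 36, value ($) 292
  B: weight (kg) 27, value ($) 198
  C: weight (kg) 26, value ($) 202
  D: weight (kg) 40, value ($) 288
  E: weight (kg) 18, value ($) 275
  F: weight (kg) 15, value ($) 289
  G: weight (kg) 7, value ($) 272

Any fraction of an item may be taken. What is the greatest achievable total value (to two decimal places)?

Ratios (sorted): G 38.86, F 19.27, E 15.28, A 8.11, C 7.77, B 7.33, D 7.20
take G (7 @ 272); take F (15 @ 289); take E (18 @ 275); take 17/36 of A → 137.89. Capacity used 57/57.
Total value = 973.89

973.89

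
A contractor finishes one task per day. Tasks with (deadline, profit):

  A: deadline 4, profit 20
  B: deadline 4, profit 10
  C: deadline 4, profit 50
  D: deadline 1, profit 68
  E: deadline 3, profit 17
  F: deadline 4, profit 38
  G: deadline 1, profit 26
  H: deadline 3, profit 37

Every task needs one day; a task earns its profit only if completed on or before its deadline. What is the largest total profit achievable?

193

Sort by profit descending; place each in the latest free slot ≤ its deadline.
Profit order: D=68 C=50 F=38 H=37 G=26 A=20 E=17 B=10
Assign: D→slot 1, C→slot 4, F→slot 3, H→slot 2, G skipped, A skipped, E skipped, B skipped.
Slots: [1:D] [2:H] [3:F] [4:C]
Profit = 68 + 37 + 38 + 50 = 193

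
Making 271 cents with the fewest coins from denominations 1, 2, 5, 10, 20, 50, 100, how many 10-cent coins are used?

0

271 − 2×100→71 − 1×50→21 − 1×20→1 − 1×1→0
Count of 10: 0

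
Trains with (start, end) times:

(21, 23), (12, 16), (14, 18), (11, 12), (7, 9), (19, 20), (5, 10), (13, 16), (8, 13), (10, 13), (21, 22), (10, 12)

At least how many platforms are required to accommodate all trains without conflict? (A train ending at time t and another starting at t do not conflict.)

Count concurrent intervals with a sweep; the peak is the room count.
Events (time:±→running): 5:+→1 7:+→2 8:+→3 9:-→2 10:-→1 10:+→2 10:+→3 11:+→4 … peak 4.

4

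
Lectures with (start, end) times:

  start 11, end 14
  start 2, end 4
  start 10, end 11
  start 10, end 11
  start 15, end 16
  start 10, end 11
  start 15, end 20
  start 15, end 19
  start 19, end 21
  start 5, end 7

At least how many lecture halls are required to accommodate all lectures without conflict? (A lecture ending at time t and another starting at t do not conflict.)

3

starts: [2, 5, 10, 10, 10, 11, 15, 15, 15, 19]
ends:   [4, 7, 11, 11, 11, 14, 16, 19, 20, 21]
s2→1 e4→0 s5→1 e7→0 s10→1 s10→2 s10→3  — peak 3.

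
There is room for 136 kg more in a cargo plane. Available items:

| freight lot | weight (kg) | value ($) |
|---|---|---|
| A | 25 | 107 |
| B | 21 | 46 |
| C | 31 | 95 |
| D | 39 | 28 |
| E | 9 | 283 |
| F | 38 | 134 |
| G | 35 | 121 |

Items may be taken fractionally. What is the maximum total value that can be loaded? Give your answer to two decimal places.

733.87

Ratios (sorted): E 31.44, A 4.28, F 3.53, G 3.46, C 3.06, B 2.19, D 0.72
take E (9 @ 283); take A (25 @ 107); take F (38 @ 134); take G (35 @ 121); take 29/31 of C → 88.87. Capacity used 136/136.
Total value = 733.87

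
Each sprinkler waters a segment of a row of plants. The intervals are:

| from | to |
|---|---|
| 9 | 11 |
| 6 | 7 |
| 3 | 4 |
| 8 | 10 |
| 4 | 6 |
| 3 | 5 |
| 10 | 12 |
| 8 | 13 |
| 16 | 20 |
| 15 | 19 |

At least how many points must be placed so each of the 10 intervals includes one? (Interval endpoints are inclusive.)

4

Sort by right endpoint; whenever an interval is uncovered, place a point at its right end.
By right end: [3,4]  [3,5]  [4,6]  [6,7]  [8,10]  [9,11]  [10,12]  [8,13]  [15,19]  [16,20]
[3,4] uncovered → point at 4; [6,7] uncovered → point at 7; [8,10] uncovered → point at 10; [15,19] uncovered → point at 19.
Points: 4, 7, 10, 19 (4 total).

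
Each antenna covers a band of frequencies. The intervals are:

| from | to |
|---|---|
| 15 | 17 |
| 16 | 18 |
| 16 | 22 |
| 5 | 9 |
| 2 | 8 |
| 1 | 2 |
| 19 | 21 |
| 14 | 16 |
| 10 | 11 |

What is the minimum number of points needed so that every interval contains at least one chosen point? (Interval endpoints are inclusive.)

Sort by right endpoint; whenever an interval is uncovered, place a point at its right end.
By right end: [1,2]  [2,8]  [5,9]  [10,11]  [14,16]  [15,17]  [16,18]  [19,21]  [16,22]
[1,2] uncovered → point at 2; [5,9] uncovered → point at 9; [10,11] uncovered → point at 11; [14,16] uncovered → point at 16; [19,21] uncovered → point at 21.
Points: 2, 9, 11, 16, 21 (5 total).

5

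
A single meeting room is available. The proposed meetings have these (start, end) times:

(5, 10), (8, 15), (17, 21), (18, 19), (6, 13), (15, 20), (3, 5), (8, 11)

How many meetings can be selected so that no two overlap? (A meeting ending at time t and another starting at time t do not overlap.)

Order by finish time; keep every interval that doesn't clash with the previous kept one.
By end time: (3,5), (5,10), (8,11), (6,13), (8,15), (18,19), (15,20), (17,21).
Pick (3,5); next start ≥ 5 → (5,10); next start ≥ 10 → (18,19).
Selected 3 meetings.

3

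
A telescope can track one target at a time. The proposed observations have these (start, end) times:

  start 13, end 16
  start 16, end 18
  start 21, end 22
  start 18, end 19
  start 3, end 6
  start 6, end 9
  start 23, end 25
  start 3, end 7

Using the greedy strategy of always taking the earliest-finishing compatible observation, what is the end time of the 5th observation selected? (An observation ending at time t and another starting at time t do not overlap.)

Sorted by end: (3,6)  (3,7)  (6,9)  (13,16)  (16,18)  (18,19)  (21,22)  (23,25)
take (3,6); take (6,9); take (13,16); take (16,18); take (18,19); take (21,22); take (23,25).
Selected: (3,6) (6,9) (13,16) (16,18) (18,19) (21,22) (23,25)

19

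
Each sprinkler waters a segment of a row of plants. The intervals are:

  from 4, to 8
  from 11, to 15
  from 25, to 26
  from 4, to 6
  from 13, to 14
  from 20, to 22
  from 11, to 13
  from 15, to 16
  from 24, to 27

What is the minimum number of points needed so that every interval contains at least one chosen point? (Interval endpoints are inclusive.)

Process intervals by earliest right end; each time one isn't hit yet, stab at its right endpoint.
By right end: [4,6]  [4,8]  [11,13]  [13,14]  [11,15]  [15,16]  [20,22]  [25,26]  [24,27]
[4,6] uncovered → point at 6; [11,13] uncovered → point at 13; [15,16] uncovered → point at 16; [20,22] uncovered → point at 22; [25,26] uncovered → point at 26.
Points: 6, 13, 16, 22, 26 (5 total).

5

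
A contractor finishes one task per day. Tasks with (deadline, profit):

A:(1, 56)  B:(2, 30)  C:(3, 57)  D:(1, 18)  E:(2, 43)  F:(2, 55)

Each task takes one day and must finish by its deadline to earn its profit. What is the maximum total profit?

168

By profit: C(d3,57), A(d1,56), F(d2,55), E(d2,43), B(d2,30), D(d1,18)
C→slot 3; A→slot 1; F→slot 2; E skipped; B skipped; D skipped.
Profit = 56 + 55 + 57 = 168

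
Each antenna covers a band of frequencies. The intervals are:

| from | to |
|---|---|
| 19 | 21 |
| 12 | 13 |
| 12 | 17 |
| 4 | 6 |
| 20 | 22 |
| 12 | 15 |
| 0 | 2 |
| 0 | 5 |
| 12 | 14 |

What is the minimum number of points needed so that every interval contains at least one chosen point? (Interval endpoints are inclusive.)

Process intervals by earliest right end; each time one isn't hit yet, stab at its right endpoint.
Sorted: [0,2] [0,5] [4,6] [12,13] [12,14] [12,15] [12,17] [19,21] [20,22]
{[0,2],[0,5]} hit by 2; {[4,6]} hit by 6; {[12,13],[12,14],[12,15],[12,17]} hit by 13; {[19,21],[20,22]} hit by 21.
Points: 2, 6, 13, 21 (4 total).

4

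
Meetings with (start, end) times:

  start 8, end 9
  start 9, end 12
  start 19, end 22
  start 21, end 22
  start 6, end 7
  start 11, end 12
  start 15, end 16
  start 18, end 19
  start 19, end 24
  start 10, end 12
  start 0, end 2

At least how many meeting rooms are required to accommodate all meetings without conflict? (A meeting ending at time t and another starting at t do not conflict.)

3

Count concurrent intervals with a sweep; the peak is the room count.
starts: [0, 6, 8, 9, 10, 11, 15, 18, 19, 19, 21]
ends:   [2, 7, 9, 12, 12, 12, 16, 19, 22, 22, 24]
s0→1 e2→0 s6→1 e7→0 s8→1 e9→0 s9→1 s10→2 s11→3  — peak 3.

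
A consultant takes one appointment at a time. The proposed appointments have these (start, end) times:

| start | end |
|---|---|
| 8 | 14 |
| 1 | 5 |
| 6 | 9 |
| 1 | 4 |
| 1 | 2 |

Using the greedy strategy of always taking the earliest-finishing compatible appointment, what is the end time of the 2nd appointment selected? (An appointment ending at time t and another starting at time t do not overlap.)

9

Greedy by earliest finish: after sorting by end time, pick each interval compatible with the last pick.
By end time: (1,2), (1,4), (1,5), (6,9), (8,14).
Pick (1,2); next start ≥ 2 → (6,9).
Selected: (1,2) (6,9)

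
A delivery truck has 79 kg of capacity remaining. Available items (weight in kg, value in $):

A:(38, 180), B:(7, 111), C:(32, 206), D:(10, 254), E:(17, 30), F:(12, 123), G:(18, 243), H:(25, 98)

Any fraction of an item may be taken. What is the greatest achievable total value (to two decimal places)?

Sort by value per unit weight and fill in that order.
Ratios (sorted): D 25.40, B 15.86, G 13.50, F 10.25, C 6.44, A 4.74, H 3.92, E 1.76
take D (10 @ 254); take B (7 @ 111); take G (18 @ 243); take F (12 @ 123); take C (32 @ 206). Capacity used 79/79.
Total value = 937.00

937.00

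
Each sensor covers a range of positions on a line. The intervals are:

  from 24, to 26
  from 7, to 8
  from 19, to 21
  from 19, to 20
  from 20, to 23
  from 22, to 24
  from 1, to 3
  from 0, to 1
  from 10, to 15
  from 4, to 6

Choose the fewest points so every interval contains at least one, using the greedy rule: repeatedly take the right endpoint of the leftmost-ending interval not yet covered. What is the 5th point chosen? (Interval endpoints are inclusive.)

Sort by right endpoint; whenever an interval is uncovered, place a point at its right end.
Sorted: [0,1] [1,3] [4,6] [7,8] [10,15] [19,20] [19,21] [20,23] [22,24] [24,26]
{[0,1],[1,3]} hit by 1; {[4,6]} hit by 6; {[7,8]} hit by 8; {[10,15]} hit by 15; {[19,20],[19,21],[20,23]} hit by 20; {[22,24],[24,26]} hit by 24.
Points: 1, 6, 8, 15, 20, 24 (6 total).

20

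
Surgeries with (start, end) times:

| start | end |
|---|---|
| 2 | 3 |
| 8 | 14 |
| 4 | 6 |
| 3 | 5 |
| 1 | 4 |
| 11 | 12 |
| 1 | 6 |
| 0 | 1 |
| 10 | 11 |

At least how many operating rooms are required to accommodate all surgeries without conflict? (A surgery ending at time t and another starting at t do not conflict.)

3

Events (time:±→running): 0:+→1 1:-→0 1:+→1 1:+→2 2:+→3 … peak 3.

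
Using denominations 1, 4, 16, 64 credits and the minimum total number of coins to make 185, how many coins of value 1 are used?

1

Greedy: take as many of the largest coin as possible, then repeat with the remainder.
185 = 2×64 + 3×16 + 2×4 + 1×1
Count of 1: 1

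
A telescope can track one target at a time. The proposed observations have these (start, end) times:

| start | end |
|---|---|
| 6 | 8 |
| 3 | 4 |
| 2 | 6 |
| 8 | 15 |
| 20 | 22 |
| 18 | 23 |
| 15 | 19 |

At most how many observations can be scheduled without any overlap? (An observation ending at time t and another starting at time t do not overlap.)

Greedy by earliest finish: after sorting by end time, pick each interval compatible with the last pick.
Sorted by end: (3,4)  (2,6)  (6,8)  (8,15)  (15,19)  (20,22)  (18,23)
take (3,4); skip (2,6); take (6,8); take (8,15); take (15,19); take (20,22); skip (18,23).
Selected 5 observations.

5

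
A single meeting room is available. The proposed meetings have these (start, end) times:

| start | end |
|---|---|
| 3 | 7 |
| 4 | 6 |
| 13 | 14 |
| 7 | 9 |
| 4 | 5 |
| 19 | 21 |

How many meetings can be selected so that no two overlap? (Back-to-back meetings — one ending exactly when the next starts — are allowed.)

Sorted by end: (4,5)  (4,6)  (3,7)  (7,9)  (13,14)  (19,21)
take (4,5); skip (3,7); take (7,9); take (13,14); take (19,21).
Selected 4 meetings.

4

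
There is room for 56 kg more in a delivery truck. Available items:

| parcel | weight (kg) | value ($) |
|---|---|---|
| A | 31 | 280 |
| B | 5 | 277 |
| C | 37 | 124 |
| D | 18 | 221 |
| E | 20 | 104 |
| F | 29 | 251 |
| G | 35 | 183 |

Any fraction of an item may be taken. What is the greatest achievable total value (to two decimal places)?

Order: B (277/5=55.40) > D (221/18=12.28) > A (280/31=9.03) > F (251/29=8.66) > G (183/35=5.23) > E (104/20=5.20) > C (124/37=3.35)
Fill: take B (5 @ 277) → take D (18 @ 221) → take A (31 @ 280) → take 2/29 of F → 17.31; 56/56 used.
Total value = 795.31

795.31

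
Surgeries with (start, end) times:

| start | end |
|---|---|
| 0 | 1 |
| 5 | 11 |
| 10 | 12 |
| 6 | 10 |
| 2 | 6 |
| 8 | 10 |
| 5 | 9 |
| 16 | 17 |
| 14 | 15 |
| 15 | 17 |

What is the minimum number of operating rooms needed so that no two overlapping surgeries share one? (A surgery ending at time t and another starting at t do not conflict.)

Events (time:±→running): 0:+→1 1:-→0 2:+→1 5:+→2 5:+→3 6:-→2 6:+→3 8:+→4 … peak 4.

4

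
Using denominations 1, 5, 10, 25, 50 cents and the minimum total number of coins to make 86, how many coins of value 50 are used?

86 − 1×50→36 − 1×25→11 − 1×10→1 − 1×1→0
Count of 50: 1

1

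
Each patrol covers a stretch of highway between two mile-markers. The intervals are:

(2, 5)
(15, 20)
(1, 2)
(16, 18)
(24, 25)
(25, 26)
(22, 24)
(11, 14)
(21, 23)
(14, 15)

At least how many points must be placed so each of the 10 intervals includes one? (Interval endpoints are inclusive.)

Sorted: [1,2] [2,5] [11,14] [14,15] [16,18] [15,20] [21,23] [22,24] [24,25] [25,26]
{[1,2],[2,5]} hit by 2; {[11,14],[14,15]} hit by 14; {[16,18],[15,20]} hit by 18; {[21,23],[22,24]} hit by 23; {[24,25],[25,26]} hit by 25.
Points: 2, 14, 18, 23, 25 (5 total).

5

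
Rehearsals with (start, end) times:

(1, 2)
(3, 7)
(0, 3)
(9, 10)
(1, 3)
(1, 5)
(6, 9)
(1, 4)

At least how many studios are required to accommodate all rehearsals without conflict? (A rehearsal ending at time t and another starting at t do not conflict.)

5

starts: [0, 1, 1, 1, 1, 3, 6, 9]
ends:   [2, 3, 3, 4, 5, 7, 9, 10]
s0→1 s1→2 s1→3 s1→4 s1→5  — peak 5.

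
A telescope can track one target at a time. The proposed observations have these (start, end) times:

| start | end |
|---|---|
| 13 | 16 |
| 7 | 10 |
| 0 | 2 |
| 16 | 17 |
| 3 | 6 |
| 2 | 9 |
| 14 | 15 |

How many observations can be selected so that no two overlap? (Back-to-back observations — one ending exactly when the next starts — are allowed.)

Greedy by earliest finish: after sorting by end time, pick each interval compatible with the last pick.
By end time: (0,2), (3,6), (2,9), (7,10), (14,15), (13,16), (16,17).
Pick (0,2); next start ≥ 2 → (3,6); next start ≥ 6 → (7,10); next start ≥ 10 → (14,15); next start ≥ 15 → (16,17).
Selected 5 observations.

5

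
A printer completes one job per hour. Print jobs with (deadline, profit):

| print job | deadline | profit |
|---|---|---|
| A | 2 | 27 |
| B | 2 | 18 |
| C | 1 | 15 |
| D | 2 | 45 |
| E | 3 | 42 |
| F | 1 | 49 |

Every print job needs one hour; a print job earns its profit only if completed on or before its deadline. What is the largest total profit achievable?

136

Profit order: F=49 D=45 E=42 A=27 B=18 C=15
Assign: F→slot 1, D→slot 2, E→slot 3, A skipped, B skipped, C skipped.
Slots: [1:F] [2:D] [3:E]
Profit = 49 + 45 + 42 = 136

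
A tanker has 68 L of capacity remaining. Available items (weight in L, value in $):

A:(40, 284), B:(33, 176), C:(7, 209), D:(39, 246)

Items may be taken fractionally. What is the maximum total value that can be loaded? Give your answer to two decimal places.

Greedy by value/weight ratio, highest first.
Order: C (209/7=29.86) > A (284/40=7.10) > D (246/39=6.31) > B (176/33=5.33)
Fill: take C (7 @ 209) → take A (40 @ 284) → take 21/39 of D → 132.46; 68/68 used.
Total value = 625.46

625.46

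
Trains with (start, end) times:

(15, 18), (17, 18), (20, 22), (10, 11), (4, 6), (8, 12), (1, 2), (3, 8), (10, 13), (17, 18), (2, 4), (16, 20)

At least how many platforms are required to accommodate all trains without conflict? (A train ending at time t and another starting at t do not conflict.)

4

starts: [1, 2, 3, 4, 8, 10, 10, 15, 16, 17, 17, 20]
ends:   [2, 4, 6, 8, 11, 12, 13, 18, 18, 18, 20, 22]
s1→1 e2→0 s2→1 s3→2 e4→1 s4→2 e6→1 e8→0 s8→1 s10→2 s10→3 e11→2 e12→1 e13→0 s15→1 s16→2 s17→3 s17→4  — peak 4.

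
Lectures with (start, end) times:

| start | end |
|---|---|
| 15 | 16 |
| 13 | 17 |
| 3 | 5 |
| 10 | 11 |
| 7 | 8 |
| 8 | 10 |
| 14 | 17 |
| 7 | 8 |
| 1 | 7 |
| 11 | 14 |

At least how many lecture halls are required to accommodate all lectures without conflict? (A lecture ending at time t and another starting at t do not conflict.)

The answer is the maximum number of intervals overlapping at any instant.
starts: [1, 3, 7, 7, 8, 10, 11, 13, 14, 15]
ends:   [5, 7, 8, 8, 10, 11, 14, 16, 17, 17]
s1→1 s3→2 e5→1 e7→0 s7→1 s7→2 e8→1 e8→0 s8→1 e10→0 s10→1 e11→0 s11→1 s13→2 e14→1 s14→2 s15→3  — peak 3.

3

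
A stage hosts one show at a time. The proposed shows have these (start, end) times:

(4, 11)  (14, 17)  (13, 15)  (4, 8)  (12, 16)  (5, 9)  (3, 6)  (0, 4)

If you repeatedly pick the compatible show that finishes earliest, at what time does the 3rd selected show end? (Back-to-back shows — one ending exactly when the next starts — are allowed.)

15

Sorted by end: (0,4)  (3,6)  (4,8)  (5,9)  (4,11)  (13,15)  (12,16)  (14,17)
take (0,4); take (4,8); skip (5,9); skip (4,11); take (13,15); skip (14,17).
Selected: (0,4) (4,8) (13,15)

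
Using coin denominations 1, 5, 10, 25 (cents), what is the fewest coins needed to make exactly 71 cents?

71 = 2×25 + 2×10 + 1×1
Total coins = 2 + 2 + 1 = 5

5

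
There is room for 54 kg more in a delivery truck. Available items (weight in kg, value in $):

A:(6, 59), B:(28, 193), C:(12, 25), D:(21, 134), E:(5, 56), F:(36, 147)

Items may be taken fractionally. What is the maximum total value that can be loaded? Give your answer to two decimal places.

403.71

Sort by value per unit weight and fill in that order.
Order: E (56/5=11.20) > A (59/6=9.83) > B (193/28=6.89) > D (134/21=6.38) > F (147/36=4.08) > C (25/12=2.08)
Fill: take E (5 @ 56) → take A (6 @ 59) → take B (28 @ 193) → take 15/21 of D → 95.71; 54/54 used.
Total value = 403.71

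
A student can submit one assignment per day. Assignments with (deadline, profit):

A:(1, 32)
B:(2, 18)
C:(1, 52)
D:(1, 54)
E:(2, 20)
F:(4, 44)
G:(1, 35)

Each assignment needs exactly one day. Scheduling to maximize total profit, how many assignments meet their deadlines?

3

Profit order: D=54 C=52 F=44 G=35 A=32 E=20 B=18
Assign: D→slot 1, C skipped, F→slot 4, G skipped, A skipped, E→slot 2, B skipped.
Slots: [1:D] [2:E] [4:F]
3 of 7 scheduled.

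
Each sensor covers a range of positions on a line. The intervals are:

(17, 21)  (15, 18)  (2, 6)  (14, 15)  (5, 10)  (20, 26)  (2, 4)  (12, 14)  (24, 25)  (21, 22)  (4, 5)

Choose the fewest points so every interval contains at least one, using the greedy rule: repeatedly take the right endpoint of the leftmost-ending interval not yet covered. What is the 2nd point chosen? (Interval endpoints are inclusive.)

Sorted: [2,4] [4,5] [2,6] [5,10] [12,14] [14,15] [15,18] [17,21] [21,22] [24,25] [20,26]
{[2,4],[4,5],[2,6]} hit by 4; {[5,10]} hit by 10; {[12,14],[14,15]} hit by 14; {[15,18],[17,21]} hit by 18; {[21,22]} hit by 22; {[24,25],[20,26]} hit by 25.
Points: 4, 10, 14, 18, 22, 25 (6 total).

10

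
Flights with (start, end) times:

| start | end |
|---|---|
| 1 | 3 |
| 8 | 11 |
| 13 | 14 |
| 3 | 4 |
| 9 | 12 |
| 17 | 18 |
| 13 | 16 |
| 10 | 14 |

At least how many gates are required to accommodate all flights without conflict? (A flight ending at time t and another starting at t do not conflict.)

3

The answer is the maximum number of intervals overlapping at any instant.
Events (time:±→running): 1:+→1 3:-→0 3:+→1 4:-→0 8:+→1 9:+→2 10:+→3 … peak 3.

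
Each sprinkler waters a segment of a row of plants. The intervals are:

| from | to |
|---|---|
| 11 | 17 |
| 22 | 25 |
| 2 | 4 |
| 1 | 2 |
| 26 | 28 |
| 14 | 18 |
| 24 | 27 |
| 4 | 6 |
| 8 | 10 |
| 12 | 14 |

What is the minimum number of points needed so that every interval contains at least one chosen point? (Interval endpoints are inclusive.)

6

Process intervals by earliest right end; each time one isn't hit yet, stab at its right endpoint.
By right end: [1,2]  [2,4]  [4,6]  [8,10]  [12,14]  [11,17]  [14,18]  [22,25]  [24,27]  [26,28]
[1,2] uncovered → point at 2; [4,6] uncovered → point at 6; [8,10] uncovered → point at 10; [12,14] uncovered → point at 14; [22,25] uncovered → point at 25; [26,28] uncovered → point at 28.
Points: 2, 6, 10, 14, 25, 28 (6 total).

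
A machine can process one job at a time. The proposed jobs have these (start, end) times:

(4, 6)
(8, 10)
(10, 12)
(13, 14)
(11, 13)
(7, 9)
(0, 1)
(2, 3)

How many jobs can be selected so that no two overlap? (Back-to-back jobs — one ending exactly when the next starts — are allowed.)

6

Greedy by earliest finish: after sorting by end time, pick each interval compatible with the last pick.
Sorted by end: (0,1)  (2,3)  (4,6)  (7,9)  (8,10)  (10,12)  (11,13)  (13,14)
take (0,1); take (2,3); take (4,6); take (7,9); take (10,12); skip (11,13); take (13,14).
Selected 6 jobs.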